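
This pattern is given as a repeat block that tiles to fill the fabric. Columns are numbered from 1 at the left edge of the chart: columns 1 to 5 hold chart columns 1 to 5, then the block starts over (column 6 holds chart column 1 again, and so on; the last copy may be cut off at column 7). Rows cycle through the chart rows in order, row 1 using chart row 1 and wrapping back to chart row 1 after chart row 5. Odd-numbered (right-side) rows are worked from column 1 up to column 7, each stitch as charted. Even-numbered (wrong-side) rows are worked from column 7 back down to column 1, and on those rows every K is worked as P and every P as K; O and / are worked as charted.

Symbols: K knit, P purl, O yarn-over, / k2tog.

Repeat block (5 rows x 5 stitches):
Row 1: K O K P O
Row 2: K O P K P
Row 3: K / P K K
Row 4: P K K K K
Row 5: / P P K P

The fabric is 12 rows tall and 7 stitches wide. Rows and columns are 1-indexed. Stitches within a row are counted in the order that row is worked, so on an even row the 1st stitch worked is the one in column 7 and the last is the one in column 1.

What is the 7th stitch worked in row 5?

Row 5 uses chart row ((5-1) mod 5)+1 = 5. Row 5 is odd, so RS.
Chart row 5 tiled across columns 1-7: / P P K P / P
Right side: take the tiled row as-is (worked left to right from column 1).
Counting 7 along the worked row gives P.

== STITCH ==
P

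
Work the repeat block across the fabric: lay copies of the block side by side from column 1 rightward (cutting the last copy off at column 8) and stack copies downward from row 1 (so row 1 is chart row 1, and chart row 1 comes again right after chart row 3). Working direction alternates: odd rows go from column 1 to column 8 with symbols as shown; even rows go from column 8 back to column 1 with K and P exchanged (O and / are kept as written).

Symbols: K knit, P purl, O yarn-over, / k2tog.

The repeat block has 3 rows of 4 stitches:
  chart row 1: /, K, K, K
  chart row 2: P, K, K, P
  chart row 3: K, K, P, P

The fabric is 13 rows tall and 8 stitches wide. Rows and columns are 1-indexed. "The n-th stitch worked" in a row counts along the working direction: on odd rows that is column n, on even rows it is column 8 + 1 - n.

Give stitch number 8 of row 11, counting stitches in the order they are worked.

Result:
P

Derivation:
For row 11: chart row = ((11-1) mod 3) + 1 = 2; this is a RS (odd) row.
Chart row 2 tiled across columns 1-8: P K K P P K K P
RS: work column 1 to column 8, symbols as charted — the tiled row is the row as worked.
Stitch 8 in working order -> P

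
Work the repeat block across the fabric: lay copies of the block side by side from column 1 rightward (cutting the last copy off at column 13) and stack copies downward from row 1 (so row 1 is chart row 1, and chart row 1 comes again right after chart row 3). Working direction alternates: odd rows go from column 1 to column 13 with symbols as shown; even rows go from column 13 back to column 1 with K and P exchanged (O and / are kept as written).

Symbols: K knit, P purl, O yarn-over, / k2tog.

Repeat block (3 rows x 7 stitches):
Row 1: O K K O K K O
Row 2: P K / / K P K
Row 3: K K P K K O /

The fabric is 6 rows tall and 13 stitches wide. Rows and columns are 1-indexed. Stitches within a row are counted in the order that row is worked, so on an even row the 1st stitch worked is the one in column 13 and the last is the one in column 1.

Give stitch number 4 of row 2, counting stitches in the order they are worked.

== STITCH ==
/

Derivation:
Row 2: (2-1) mod 3 = 1, so use chart row 2. Even row -> WS.
Chart row 2 tiled across columns 1-13: P K / / K P K P K / / K P
WS row: flip the tiled sequence (start at column 13) and apply K<->P; O and / stay.
Row 2 as worked: K P / / P K P K P / / P K
Counting 4 along the worked row gives /.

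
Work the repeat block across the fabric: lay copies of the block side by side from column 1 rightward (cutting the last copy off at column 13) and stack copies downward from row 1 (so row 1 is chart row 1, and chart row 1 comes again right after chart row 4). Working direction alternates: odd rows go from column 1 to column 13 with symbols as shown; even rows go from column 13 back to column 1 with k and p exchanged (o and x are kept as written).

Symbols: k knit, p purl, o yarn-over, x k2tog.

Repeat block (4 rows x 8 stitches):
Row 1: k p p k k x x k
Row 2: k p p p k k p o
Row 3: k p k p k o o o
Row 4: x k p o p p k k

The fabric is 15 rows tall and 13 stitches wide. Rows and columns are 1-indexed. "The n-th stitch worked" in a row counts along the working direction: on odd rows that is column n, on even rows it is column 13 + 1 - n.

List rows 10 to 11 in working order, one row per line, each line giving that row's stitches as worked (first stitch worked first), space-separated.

Row 10: chart row 2, WS - tiled (columns 1-13): k p p p k k p o k p p p k; work from column 13 back to 1 with k<->p swapped.
Row 11: chart row 3, RS - tile across columns 1-13 and work as-is.

== ROWS AS WORKED ==
p k k k p o k p p k k k p
k p k p k o o o k p k p k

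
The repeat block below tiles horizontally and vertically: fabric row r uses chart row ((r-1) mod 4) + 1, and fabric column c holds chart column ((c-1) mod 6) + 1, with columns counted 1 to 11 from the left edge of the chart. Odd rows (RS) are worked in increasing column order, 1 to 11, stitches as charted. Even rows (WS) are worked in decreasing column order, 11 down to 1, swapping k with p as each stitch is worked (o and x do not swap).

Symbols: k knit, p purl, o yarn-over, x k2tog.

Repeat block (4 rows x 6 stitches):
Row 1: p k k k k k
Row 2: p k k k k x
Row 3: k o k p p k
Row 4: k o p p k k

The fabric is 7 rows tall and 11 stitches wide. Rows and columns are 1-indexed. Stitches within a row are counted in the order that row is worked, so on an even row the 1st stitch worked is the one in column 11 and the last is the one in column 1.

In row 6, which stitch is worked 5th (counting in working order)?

For row 6: chart row = ((6-1) mod 4) + 1 = 2; this is a WS (even) row.
Chart row 2 tiled across columns 1-11: p k k k k x p k k k k
WS: work from column 11 back to column 1 (reverse the tiled row), swapping k<->p (o and x unchanged).
Row 6 as worked: p p p p k x p p p p k
The 5th stitch worked is k.

Result:
k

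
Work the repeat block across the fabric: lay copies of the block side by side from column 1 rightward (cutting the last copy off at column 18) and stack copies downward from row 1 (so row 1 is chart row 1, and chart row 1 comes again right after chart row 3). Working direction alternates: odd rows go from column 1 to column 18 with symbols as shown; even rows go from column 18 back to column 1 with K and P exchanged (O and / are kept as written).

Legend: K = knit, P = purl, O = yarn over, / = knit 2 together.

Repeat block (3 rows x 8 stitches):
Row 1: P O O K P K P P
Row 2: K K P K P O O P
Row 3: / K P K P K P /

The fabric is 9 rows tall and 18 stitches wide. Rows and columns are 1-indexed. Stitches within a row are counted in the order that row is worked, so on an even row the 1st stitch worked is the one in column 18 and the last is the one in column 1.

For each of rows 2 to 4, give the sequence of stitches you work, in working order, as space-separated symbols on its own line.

Row 2: chart row 2, WS - tiled (columns 1-18): K K P K P O O P K K P K P O O P K K; work from column 18 back to 1 with K<->P swapped.
Row 3: chart row 3, RS - tile across columns 1-18 and work as-is.
Row 4: chart row 1, WS - tiled (columns 1-18): P O O K P K P P P O O K P K P P P O; work from column 18 back to 1 with K<->P swapped.

Result:
P P K O O K P K P P K O O K P K P P
/ K P K P K P / / K P K P K P / / K
O K K K P K P O O K K K P K P O O K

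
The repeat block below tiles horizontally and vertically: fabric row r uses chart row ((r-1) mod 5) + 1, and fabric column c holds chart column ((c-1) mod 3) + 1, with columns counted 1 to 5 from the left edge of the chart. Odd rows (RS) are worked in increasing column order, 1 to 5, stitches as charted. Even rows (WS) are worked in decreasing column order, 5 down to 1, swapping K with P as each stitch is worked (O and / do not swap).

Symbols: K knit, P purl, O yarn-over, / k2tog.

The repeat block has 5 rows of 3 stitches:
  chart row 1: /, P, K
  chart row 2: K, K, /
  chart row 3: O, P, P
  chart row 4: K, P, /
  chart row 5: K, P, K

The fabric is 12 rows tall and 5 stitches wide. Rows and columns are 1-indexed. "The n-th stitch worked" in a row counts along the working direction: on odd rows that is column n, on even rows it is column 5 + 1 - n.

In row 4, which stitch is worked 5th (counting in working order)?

Row 4: (4-1) mod 5 = 3, so use chart row 4. Even row -> WS.
Chart row 4 tiled across columns 1-5: K P / K P
WS: work from column 5 back to column 1 (reverse the tiled row), swapping K<->P (O and / unchanged).
Row 4 as worked: K P / K P
Stitch 5 in working order -> P

== STITCH ==
P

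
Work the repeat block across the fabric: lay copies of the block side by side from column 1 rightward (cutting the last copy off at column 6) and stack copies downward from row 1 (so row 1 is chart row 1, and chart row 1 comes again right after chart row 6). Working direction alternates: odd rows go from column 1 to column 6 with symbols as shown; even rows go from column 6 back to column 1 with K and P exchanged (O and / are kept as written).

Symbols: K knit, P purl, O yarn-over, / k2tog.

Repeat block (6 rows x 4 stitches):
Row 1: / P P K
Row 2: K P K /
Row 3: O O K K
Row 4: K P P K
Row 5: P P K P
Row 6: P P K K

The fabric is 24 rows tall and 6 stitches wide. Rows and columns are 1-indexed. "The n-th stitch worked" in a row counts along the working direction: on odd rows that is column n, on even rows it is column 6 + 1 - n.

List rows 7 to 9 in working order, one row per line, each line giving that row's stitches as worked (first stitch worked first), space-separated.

== ROWS AS WORKED ==
/ P P K / P
K P / P K P
O O K K O O

Derivation:
Row 7: chart row 1, RS - tile across columns 1-6 and work as-is.
Row 8: chart row 2, WS - tiled (columns 1-6): K P K / K P; work from column 6 back to 1 with K<->P swapped.
Row 9: chart row 3, RS - tile across columns 1-6 and work as-is.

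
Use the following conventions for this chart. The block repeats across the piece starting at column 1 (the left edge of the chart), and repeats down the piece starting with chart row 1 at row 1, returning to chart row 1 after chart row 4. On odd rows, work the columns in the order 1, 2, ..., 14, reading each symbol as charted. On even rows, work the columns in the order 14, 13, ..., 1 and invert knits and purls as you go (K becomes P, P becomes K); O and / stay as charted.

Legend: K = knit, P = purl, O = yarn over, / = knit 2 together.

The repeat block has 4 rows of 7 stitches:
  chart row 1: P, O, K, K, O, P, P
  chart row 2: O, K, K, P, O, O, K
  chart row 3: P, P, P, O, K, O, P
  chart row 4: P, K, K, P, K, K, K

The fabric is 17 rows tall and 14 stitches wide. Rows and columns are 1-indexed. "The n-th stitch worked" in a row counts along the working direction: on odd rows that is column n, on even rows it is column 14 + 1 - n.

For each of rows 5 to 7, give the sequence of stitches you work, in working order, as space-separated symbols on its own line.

Result:
P O K K O P P P O K K O P P
P O O K P P O P O O K P P O
P P P O K O P P P P O K O P

Derivation:
Row 5: chart row 1, RS - tile across columns 1-14 and work as-is.
Row 6: chart row 2, WS - tiled (columns 1-14): O K K P O O K O K K P O O K; work from column 14 back to 1 with K<->P swapped.
Row 7: chart row 3, RS - tile across columns 1-14 and work as-is.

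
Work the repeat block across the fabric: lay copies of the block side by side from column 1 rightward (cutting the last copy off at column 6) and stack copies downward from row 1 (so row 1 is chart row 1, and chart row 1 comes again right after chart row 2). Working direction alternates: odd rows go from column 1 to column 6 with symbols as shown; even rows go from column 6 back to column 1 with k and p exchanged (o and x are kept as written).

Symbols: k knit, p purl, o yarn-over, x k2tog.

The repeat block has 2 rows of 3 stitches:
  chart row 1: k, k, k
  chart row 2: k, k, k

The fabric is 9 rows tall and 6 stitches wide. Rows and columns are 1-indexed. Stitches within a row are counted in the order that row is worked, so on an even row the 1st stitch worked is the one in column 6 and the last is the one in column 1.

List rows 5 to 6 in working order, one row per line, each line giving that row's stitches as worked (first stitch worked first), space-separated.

== ROWS AS WORKED ==
k k k k k k
p p p p p p

Derivation:
Row 5: chart row 1, RS - tile across columns 1-6 and work as-is.
Row 6: chart row 2, WS - tiled (columns 1-6): k k k k k k; work from column 6 back to 1 with k<->p swapped.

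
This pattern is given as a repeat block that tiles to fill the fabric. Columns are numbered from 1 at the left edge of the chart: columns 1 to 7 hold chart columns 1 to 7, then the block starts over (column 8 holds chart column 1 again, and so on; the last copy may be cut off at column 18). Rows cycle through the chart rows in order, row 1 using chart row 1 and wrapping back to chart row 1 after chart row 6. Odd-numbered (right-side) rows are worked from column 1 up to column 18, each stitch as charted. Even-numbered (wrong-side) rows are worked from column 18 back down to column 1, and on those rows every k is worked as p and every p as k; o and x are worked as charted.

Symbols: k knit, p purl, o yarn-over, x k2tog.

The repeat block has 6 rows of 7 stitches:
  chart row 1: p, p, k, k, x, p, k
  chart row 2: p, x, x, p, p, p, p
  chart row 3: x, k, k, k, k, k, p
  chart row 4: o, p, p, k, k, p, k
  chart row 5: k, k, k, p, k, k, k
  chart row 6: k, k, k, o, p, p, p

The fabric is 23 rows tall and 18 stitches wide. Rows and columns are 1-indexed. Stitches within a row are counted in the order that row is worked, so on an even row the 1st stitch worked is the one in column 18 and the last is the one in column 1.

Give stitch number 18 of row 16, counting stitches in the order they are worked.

== STITCH ==
o

Derivation:
Row 16 uses chart row ((16-1) mod 6)+1 = 4. Row 16 is even, so WS.
Chart row 4 tiled across columns 1-18: o p p k k p k o p p k k p k o p p k
Wrong side: read the tiled row from column 18 down to 1 and exchange k with p (leave o, x).
Row 16 as worked: p k k o p k p p k k o p k p p k k o
Counting 18 along the worked row gives o.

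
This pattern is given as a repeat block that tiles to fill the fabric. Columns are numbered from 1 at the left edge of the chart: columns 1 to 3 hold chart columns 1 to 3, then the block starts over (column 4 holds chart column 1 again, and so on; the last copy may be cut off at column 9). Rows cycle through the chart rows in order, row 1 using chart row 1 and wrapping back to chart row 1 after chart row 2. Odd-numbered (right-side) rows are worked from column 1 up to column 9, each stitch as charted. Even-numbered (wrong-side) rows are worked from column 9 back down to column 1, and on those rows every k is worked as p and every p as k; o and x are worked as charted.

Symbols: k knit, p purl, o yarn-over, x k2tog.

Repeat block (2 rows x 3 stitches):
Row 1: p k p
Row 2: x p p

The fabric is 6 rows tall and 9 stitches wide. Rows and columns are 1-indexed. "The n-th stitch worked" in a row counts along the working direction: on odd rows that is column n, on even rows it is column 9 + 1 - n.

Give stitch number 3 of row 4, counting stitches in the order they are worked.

Row 4: (4-1) mod 2 = 1, so use chart row 2. Even row -> WS.
Chart row 2 tiled across columns 1-9: x p p x p p x p p
WS row: flip the tiled sequence (start at column 9) and apply k<->p; o and x stay.
Row 4 as worked: k k x k k x k k x
Stitch 3 in working order -> x

Result:
x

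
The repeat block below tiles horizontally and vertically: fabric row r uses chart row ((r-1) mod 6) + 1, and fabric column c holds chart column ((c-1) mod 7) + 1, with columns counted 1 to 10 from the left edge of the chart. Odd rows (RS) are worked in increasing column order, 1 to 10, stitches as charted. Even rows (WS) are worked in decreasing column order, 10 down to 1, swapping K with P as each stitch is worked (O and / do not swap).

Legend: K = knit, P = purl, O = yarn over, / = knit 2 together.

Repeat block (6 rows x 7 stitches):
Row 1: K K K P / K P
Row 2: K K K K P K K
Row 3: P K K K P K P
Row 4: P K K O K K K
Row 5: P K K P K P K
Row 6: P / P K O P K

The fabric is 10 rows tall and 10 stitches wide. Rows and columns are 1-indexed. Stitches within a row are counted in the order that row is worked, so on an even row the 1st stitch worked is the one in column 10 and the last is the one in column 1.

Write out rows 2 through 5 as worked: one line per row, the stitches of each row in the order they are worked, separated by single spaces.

Row 2: chart row 2, WS - tiled (columns 1-10): K K K K P K K K K K; work from column 10 back to 1 with K<->P swapped.
Row 3: chart row 3, RS - tile across columns 1-10 and work as-is.
Row 4: chart row 4, WS - tiled (columns 1-10): P K K O K K K P K K; work from column 10 back to 1 with K<->P swapped.
Row 5: chart row 5, RS - tile across columns 1-10 and work as-is.

== ROWS AS WORKED ==
P P P P P K P P P P
P K K K P K P P K K
P P K P P P O P P K
P K K P K P K P K K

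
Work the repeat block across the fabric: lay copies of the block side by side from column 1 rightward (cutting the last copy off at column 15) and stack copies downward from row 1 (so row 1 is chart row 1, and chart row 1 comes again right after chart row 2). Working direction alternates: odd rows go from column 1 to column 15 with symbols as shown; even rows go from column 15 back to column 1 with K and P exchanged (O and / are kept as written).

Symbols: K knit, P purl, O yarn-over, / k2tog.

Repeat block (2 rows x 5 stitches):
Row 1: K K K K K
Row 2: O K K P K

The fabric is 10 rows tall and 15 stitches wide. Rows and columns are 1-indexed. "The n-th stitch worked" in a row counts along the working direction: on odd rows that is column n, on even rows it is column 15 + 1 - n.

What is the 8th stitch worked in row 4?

Result:
P

Derivation:
Row 4: (4-1) mod 2 = 1, so use chart row 2. Even row -> WS.
Chart row 2 tiled across columns 1-15: O K K P K O K K P K O K K P K
Wrong side: read the tiled row from column 15 down to 1 and exchange K with P (leave O, /).
Row 4 as worked: P K P P O P K P P O P K P P O
Stitch 8 in working order -> P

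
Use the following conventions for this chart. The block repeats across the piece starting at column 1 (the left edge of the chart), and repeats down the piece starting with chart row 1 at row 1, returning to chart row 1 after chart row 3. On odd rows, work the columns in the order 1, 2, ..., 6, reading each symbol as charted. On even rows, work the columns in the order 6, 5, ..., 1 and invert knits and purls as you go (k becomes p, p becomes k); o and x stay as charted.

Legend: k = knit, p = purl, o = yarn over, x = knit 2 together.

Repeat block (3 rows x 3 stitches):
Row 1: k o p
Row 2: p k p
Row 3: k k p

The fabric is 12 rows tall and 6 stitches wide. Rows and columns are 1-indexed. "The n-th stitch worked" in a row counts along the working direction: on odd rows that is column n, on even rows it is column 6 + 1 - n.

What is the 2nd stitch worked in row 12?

Row 12 uses chart row ((12-1) mod 3)+1 = 3. Row 12 is even, so WS.
Chart row 3 tiled across columns 1-6: k k p k k p
WS: work from column 6 back to column 1 (reverse the tiled row), swapping k<->p (o and x unchanged).
Row 12 as worked: k p p k p p
Stitch 2 in working order -> p

Result:
p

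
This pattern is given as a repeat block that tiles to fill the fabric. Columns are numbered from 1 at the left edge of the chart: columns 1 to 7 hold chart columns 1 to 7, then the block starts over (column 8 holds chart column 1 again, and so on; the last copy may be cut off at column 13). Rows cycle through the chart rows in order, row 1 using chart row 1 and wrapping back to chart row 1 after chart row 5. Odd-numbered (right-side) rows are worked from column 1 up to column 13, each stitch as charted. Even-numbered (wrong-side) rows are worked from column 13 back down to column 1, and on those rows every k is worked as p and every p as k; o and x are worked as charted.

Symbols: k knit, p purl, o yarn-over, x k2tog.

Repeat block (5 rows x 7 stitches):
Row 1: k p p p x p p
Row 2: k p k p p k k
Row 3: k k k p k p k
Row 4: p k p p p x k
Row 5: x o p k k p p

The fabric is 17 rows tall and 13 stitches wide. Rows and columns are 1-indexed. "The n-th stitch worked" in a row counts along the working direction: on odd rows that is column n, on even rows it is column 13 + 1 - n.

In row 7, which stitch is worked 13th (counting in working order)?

Row 7: (7-1) mod 5 = 1, so use chart row 2. Odd row -> RS.
Chart row 2 tiled across columns 1-13: k p k p p k k k p k p p k
Right side: take the tiled row as-is (worked left to right from column 1).
Stitch 13 in working order -> k

== STITCH ==
k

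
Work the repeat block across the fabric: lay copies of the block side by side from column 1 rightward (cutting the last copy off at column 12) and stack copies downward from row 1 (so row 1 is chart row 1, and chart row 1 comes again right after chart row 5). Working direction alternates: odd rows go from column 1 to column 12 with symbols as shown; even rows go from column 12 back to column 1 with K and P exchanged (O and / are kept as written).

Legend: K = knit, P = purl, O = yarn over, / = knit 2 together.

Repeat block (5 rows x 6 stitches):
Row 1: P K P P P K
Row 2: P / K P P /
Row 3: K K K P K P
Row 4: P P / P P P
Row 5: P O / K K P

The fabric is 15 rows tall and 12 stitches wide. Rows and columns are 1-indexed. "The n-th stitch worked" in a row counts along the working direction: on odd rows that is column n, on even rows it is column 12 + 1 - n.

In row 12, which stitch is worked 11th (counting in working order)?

For row 12: chart row = ((12-1) mod 5) + 1 = 2; this is a WS (even) row.
Chart row 2 tiled across columns 1-12: P / K P P / P / K P P /
WS: work from column 12 back to column 1 (reverse the tiled row), swapping K<->P (O and / unchanged).
Row 12 as worked: / K K P / K / K K P / K
Counting 11 along the worked row gives /.

== STITCH ==
/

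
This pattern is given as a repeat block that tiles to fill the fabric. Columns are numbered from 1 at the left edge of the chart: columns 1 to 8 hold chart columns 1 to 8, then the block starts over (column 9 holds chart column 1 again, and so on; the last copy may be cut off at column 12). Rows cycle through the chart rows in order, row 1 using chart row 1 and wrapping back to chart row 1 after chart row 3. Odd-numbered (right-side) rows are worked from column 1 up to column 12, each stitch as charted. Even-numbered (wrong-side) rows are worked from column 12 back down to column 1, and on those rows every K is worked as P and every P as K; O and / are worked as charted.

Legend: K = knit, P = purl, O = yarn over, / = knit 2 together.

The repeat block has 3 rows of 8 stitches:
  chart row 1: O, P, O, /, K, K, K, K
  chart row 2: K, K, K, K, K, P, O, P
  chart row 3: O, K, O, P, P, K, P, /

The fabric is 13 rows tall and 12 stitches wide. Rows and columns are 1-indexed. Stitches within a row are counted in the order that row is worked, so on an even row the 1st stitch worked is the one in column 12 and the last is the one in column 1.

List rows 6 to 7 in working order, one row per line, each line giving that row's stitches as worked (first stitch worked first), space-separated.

Rows as worked:
K O P O / K P K K O P O
O P O / K K K K O P O /

Derivation:
Row 6: chart row 3, WS - tiled (columns 1-12): O K O P P K P / O K O P; work from column 12 back to 1 with K<->P swapped.
Row 7: chart row 1, RS - tile across columns 1-12 and work as-is.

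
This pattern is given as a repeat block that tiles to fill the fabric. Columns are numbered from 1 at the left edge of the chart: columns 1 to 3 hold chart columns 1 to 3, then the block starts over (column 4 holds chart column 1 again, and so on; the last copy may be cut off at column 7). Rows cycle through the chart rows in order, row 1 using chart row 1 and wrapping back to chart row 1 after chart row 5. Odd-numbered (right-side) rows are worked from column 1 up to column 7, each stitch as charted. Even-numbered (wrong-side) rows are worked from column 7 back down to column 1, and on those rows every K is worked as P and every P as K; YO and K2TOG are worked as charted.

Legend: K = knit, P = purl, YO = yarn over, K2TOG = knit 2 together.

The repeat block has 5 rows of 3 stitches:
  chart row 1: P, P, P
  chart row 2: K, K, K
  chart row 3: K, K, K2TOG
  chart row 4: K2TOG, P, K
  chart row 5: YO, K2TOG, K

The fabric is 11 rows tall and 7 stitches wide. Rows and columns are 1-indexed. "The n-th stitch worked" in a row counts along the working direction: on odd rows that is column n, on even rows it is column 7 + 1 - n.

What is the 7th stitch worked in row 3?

Result:
K

Derivation:
Row 3 uses chart row ((3-1) mod 5)+1 = 3. Row 3 is odd, so RS.
Chart row 3 tiled across columns 1-7: K K K2TOG K K K2TOG K
Right side: take the tiled row as-is (worked left to right from column 1).
Counting 7 along the worked row gives K.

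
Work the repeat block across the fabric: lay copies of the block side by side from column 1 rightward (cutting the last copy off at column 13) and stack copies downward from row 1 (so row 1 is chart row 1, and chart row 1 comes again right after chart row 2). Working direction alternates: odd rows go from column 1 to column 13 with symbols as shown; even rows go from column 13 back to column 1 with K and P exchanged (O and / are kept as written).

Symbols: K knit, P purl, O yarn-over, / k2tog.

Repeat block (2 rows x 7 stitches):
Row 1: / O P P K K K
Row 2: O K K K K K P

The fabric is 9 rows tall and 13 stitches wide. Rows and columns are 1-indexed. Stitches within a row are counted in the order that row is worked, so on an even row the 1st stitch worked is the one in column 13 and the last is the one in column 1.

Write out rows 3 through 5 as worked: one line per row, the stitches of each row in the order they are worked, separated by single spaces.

Result:
/ O P P K K K / O P P K K
P P P P P O K P P P P P O
/ O P P K K K / O P P K K

Derivation:
Row 3: chart row 1, RS - tile across columns 1-13 and work as-is.
Row 4: chart row 2, WS - tiled (columns 1-13): O K K K K K P O K K K K K; work from column 13 back to 1 with K<->P swapped.
Row 5: chart row 1, RS - tile across columns 1-13 and work as-is.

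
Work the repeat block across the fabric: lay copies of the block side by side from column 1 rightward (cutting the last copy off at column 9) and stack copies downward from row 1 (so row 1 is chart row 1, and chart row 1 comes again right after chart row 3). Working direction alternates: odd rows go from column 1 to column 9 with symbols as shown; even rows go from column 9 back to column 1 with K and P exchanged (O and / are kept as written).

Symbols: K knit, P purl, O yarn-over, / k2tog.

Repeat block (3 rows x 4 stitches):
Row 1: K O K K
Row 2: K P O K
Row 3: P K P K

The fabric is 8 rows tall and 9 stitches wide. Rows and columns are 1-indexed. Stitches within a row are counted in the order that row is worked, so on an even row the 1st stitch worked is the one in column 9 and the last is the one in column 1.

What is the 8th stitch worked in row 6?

Row 6: (6-1) mod 3 = 2, so use chart row 3. Even row -> WS.
Chart row 3 tiled across columns 1-9: P K P K P K P K P
WS row: flip the tiled sequence (start at column 9) and apply K<->P; O and / stay.
Row 6 as worked: K P K P K P K P K
Counting 8 along the worked row gives P.

Stitch:
P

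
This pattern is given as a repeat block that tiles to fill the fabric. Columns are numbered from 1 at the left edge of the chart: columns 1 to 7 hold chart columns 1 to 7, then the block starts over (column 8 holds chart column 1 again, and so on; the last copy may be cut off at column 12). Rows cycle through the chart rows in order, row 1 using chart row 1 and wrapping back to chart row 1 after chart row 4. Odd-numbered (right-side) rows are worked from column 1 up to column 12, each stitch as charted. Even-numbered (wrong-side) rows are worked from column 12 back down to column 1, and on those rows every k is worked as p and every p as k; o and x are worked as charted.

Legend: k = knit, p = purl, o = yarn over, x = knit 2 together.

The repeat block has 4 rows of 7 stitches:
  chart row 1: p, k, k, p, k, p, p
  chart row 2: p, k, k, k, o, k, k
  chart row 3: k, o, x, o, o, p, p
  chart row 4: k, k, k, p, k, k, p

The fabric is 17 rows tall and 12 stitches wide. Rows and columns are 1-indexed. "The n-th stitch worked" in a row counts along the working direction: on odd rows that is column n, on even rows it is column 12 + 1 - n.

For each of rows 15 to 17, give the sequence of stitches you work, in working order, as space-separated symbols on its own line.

Row 15: chart row 3, RS - tile across columns 1-12 and work as-is.
Row 16: chart row 4, WS - tiled (columns 1-12): k k k p k k p k k k p k; work from column 12 back to 1 with k<->p swapped.
Row 17: chart row 1, RS - tile across columns 1-12 and work as-is.

Result:
k o x o o p p k o x o o
p k p p p k p p k p p p
p k k p k p p p k k p k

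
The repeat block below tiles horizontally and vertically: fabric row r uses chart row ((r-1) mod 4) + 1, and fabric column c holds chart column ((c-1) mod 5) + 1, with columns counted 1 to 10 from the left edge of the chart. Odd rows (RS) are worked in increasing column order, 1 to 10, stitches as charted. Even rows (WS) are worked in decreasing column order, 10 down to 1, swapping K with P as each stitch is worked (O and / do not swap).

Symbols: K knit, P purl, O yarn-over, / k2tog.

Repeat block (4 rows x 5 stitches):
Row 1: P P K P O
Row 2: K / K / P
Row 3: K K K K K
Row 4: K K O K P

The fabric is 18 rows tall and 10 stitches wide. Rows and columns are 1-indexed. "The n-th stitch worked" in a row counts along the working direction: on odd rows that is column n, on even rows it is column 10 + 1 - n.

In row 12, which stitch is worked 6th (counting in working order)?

Result:
K

Derivation:
Row 12: (12-1) mod 4 = 3, so use chart row 4. Even row -> WS.
Chart row 4 tiled across columns 1-10: K K O K P K K O K P
WS: work from column 10 back to column 1 (reverse the tiled row), swapping K<->P (O and / unchanged).
Row 12 as worked: K P O P P K P O P P
Stitch 6 in working order -> K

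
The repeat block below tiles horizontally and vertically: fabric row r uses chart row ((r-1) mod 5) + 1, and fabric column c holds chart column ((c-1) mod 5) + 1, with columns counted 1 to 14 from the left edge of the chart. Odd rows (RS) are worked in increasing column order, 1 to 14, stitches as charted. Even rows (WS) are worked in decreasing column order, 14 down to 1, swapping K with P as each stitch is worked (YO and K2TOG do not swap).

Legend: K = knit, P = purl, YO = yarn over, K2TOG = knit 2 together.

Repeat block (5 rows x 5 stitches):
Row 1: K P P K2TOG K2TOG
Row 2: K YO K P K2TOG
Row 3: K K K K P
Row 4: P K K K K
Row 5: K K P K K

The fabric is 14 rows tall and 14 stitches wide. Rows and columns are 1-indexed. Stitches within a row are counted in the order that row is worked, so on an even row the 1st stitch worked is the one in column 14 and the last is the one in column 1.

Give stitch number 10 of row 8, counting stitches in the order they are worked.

== STITCH ==
K

Derivation:
Row 8 uses chart row ((8-1) mod 5)+1 = 3. Row 8 is even, so WS.
Chart row 3 tiled across columns 1-14: K K K K P K K K K P K K K K
Wrong side: read the tiled row from column 14 down to 1 and exchange K with P (leave YO, K2TOG).
Row 8 as worked: P P P P K P P P P K P P P P
The 10th stitch worked is K.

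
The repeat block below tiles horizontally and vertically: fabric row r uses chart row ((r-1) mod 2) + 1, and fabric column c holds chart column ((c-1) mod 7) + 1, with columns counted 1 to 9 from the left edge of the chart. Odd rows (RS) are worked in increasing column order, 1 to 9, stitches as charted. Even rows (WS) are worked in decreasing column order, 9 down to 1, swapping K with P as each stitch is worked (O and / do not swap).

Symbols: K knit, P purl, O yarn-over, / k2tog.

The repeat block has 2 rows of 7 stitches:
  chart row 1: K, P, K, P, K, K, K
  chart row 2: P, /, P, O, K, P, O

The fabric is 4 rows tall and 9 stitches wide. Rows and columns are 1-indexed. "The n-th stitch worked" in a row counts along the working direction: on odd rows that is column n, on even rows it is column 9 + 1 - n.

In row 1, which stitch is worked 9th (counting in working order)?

Stitch:
P

Derivation:
Row 1: (1-1) mod 2 = 0, so use chart row 1. Odd row -> RS.
Chart row 1 tiled across columns 1-9: K P K P K K K K P
RS row: no reversal, no swap; stitch n worked = column n.
The 9th stitch worked is P.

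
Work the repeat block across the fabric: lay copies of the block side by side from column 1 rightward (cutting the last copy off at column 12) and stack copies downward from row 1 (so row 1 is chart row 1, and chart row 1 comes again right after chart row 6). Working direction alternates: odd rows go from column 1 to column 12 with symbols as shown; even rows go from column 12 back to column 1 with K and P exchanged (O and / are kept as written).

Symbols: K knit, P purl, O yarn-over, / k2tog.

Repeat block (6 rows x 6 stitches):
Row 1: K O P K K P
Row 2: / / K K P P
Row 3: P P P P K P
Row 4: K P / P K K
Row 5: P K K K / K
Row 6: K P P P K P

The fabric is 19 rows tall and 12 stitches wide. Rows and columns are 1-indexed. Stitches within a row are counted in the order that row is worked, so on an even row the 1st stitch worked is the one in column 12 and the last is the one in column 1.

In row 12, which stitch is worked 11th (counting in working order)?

== STITCH ==
K

Derivation:
Row 12 uses chart row ((12-1) mod 6)+1 = 6. Row 12 is even, so WS.
Chart row 6 tiled across columns 1-12: K P P P K P K P P P K P
Wrong side: read the tiled row from column 12 down to 1 and exchange K with P (leave O, /).
Row 12 as worked: K P K K K P K P K K K P
Stitch 11 in working order -> K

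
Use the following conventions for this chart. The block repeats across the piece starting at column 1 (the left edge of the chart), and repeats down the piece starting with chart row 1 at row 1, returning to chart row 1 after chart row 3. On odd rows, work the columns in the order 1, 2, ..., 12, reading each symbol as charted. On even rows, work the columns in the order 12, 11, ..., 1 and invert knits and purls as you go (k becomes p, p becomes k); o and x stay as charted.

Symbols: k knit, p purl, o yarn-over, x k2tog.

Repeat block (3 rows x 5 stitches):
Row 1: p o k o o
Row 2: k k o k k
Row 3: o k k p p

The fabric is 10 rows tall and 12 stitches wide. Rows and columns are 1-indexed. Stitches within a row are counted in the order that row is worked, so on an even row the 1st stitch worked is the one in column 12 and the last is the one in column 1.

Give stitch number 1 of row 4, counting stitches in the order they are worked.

Stitch:
o

Derivation:
Row 4 uses chart row ((4-1) mod 3)+1 = 1. Row 4 is even, so WS.
Chart row 1 tiled across columns 1-12: p o k o o p o k o o p o
WS row: flip the tiled sequence (start at column 12) and apply k<->p; o and x stay.
Row 4 as worked: o k o o p o k o o p o k
Counting 1 along the worked row gives o.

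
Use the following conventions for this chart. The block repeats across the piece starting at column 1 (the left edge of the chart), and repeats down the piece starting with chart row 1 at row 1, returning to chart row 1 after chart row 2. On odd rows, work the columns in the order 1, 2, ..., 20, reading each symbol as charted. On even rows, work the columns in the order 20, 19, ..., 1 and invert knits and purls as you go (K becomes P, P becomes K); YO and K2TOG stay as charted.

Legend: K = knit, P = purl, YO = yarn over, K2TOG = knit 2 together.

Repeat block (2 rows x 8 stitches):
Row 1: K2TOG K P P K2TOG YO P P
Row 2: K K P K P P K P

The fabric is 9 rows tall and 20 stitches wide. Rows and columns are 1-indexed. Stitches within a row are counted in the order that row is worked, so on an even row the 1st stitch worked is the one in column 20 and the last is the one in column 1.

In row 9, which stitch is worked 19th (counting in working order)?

For row 9: chart row = ((9-1) mod 2) + 1 = 1; this is a RS (odd) row.
Chart row 1 tiled across columns 1-20: K2TOG K P P K2TOG YO P P K2TOG K P P K2TOG YO P P K2TOG K P P
RS row: no reversal, no swap; stitch n worked = column n.
Stitch 19 in working order -> P

Result:
P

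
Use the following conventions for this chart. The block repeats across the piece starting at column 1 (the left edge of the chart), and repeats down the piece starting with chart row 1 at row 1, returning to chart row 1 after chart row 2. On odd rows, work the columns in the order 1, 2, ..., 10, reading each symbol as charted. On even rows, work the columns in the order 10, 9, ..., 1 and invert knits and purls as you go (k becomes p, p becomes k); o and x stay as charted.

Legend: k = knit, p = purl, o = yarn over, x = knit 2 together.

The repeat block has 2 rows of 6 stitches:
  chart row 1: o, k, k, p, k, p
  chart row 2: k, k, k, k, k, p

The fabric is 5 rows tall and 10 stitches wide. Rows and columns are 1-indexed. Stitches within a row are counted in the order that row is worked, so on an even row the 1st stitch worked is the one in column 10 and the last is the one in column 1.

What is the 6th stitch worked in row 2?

Row 2 uses chart row ((2-1) mod 2)+1 = 2. Row 2 is even, so WS.
Chart row 2 tiled across columns 1-10: k k k k k p k k k k
Wrong side: read the tiled row from column 10 down to 1 and exchange k with p (leave o, x).
Row 2 as worked: p p p p k p p p p p
Counting 6 along the worked row gives p.

== STITCH ==
p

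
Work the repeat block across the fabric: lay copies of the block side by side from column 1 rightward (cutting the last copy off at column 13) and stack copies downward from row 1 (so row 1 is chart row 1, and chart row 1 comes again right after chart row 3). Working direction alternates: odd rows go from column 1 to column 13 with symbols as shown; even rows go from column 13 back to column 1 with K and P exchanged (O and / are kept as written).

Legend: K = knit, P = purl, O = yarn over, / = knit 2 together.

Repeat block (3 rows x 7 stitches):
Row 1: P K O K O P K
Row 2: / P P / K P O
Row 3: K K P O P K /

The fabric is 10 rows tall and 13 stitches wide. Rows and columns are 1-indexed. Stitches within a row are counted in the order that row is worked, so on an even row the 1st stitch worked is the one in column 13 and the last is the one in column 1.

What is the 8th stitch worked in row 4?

Row 4: (4-1) mod 3 = 0, so use chart row 1. Even row -> WS.
Chart row 1 tiled across columns 1-13: P K O K O P K P K O K O P
WS row: flip the tiled sequence (start at column 13) and apply K<->P; O and / stay.
Row 4 as worked: K O P O P K P K O P O P K
Counting 8 along the worked row gives K.

== STITCH ==
K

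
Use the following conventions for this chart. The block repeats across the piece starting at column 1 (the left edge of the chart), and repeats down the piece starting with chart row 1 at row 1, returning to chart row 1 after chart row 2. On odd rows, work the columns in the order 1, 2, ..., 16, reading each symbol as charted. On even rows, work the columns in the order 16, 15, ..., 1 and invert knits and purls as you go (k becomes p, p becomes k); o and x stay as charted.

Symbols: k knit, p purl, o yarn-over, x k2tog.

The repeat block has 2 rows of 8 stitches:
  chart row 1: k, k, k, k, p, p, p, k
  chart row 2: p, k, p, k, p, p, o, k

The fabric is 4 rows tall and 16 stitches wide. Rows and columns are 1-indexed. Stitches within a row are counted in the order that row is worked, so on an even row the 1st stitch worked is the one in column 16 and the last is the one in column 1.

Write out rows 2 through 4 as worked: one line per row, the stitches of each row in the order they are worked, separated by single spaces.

Result:
p o k k p k p k p o k k p k p k
k k k k p p p k k k k k p p p k
p o k k p k p k p o k k p k p k

Derivation:
Row 2: chart row 2, WS - tiled (columns 1-16): p k p k p p o k p k p k p p o k; work from column 16 back to 1 with k<->p swapped.
Row 3: chart row 1, RS - tile across columns 1-16 and work as-is.
Row 4: chart row 2, WS - tiled (columns 1-16): p k p k p p o k p k p k p p o k; work from column 16 back to 1 with k<->p swapped.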